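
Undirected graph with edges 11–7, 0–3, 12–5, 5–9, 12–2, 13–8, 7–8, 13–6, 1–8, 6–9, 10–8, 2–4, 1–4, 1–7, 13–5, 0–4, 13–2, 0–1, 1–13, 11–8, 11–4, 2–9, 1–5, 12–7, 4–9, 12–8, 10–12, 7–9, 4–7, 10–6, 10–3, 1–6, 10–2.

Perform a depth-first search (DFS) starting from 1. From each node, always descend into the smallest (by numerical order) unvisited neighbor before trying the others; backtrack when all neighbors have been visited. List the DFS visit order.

1 → 0 → 3 → 10 → 2 → 4 → 7 → 8 → 11 → 12 → 5 → 9 → 6 → 13

Visit 1
1 → 0
0 → 3
3 → 10
10 → 2
2 → 4
4 → 7
7 → 8
8 → 11
8 → 12
12 → 5
5 → 9
9 → 6
6 → 13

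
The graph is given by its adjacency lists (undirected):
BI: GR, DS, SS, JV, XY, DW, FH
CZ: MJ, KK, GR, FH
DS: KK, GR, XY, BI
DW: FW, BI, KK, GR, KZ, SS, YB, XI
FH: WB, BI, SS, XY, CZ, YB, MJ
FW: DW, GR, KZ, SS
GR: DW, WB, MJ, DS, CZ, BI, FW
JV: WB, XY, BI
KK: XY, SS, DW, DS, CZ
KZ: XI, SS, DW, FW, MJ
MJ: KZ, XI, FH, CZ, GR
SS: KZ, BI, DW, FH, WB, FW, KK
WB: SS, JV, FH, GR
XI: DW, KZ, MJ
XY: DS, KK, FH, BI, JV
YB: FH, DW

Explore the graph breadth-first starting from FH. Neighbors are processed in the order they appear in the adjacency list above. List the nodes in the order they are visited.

FH, WB, BI, SS, XY, CZ, YB, MJ, JV, GR, DS, DW, KZ, FW, KK, XI

Visit FH; enqueue WB, BI, SS, XY, CZ, YB, MJ → queue [WB, BI, SS, XY, CZ, YB, MJ]
Visit WB; enqueue JV, GR → queue [BI, SS, XY, CZ, YB, MJ, JV, GR]
Visit BI; enqueue DS, DW → queue [SS, XY, CZ, YB, MJ, JV, GR, DS, DW]
Visit SS; enqueue KZ, FW, KK → queue [XY, CZ, YB, MJ, JV, GR, DS, DW, KZ, FW, KK]
Visit XY → queue [CZ, YB, MJ, JV, GR, DS, DW, KZ, FW, KK]
Visit CZ → queue [YB, MJ, JV, GR, DS, DW, KZ, FW, KK]
Visit YB → queue [MJ, JV, GR, DS, DW, KZ, FW, KK]
Visit MJ; enqueue XI → queue [JV, GR, DS, DW, KZ, FW, KK, XI]
Visit JV → queue [GR, DS, DW, KZ, FW, KK, XI]
Visit GR → queue [DS, DW, KZ, FW, KK, XI]
Visit DS → queue [DW, KZ, FW, KK, XI]
Visit DW → queue [KZ, FW, KK, XI]
Visit KZ → queue [FW, KK, XI]
Visit FW → queue [KK, XI]
Visit KK → queue [XI]
Visit XI → queue []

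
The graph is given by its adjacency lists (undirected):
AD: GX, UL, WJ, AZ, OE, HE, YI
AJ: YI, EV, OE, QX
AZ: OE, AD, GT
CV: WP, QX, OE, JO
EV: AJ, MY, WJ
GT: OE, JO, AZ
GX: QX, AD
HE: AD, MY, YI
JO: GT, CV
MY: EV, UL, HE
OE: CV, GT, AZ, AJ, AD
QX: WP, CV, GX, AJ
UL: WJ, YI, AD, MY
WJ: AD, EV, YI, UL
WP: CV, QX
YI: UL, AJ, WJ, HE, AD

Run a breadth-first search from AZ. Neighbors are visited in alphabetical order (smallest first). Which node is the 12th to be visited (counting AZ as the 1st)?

CV

Visit AZ; enqueue AD, GT, OE → queue [AD, GT, OE]
Visit AD; enqueue GX, HE, UL, WJ, YI → queue [GT, OE, GX, HE, UL, WJ, YI]
Visit GT; enqueue JO → queue [OE, GX, HE, UL, WJ, YI, JO]
Visit OE; enqueue AJ, CV → queue [GX, HE, UL, WJ, YI, JO, AJ, CV]
Visit GX; enqueue QX → queue [HE, UL, WJ, YI, JO, AJ, CV, QX]
Visit HE; enqueue MY → queue [UL, WJ, YI, JO, AJ, CV, QX, MY]
Visit UL → queue [WJ, YI, JO, AJ, CV, QX, MY]
Visit WJ; enqueue EV → queue [YI, JO, AJ, CV, QX, MY, EV]
Visit YI → queue [JO, AJ, CV, QX, MY, EV]
Visit JO → queue [AJ, CV, QX, MY, EV]
Visit AJ → queue [CV, QX, MY, EV]
Visit CV; enqueue WP → queue [QX, MY, EV, WP]
Visit QX → queue [MY, EV, WP]
Visit MY → queue [EV, WP]
Visit EV → queue [WP]
Visit WP → queue []

Visit order: AZ, AD, GT, OE, GX, HE, UL, WJ, YI, JO, AJ, CV, QX, MY, EV, WP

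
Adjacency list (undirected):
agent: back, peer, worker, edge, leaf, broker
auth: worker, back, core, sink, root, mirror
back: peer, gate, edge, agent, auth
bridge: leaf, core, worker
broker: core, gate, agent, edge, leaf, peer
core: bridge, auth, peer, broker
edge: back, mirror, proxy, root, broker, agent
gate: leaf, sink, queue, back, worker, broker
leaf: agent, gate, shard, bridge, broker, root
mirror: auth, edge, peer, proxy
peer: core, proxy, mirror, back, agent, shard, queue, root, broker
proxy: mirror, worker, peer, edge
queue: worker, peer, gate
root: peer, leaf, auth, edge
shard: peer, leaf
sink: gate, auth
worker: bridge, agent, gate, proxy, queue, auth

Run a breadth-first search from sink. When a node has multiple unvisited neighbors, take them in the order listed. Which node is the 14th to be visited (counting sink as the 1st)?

Visit sink; enqueue gate, auth → queue [gate, auth]
Visit gate; enqueue leaf, queue, back, worker, broker → queue [auth, leaf, queue, back, worker, broker]
Visit auth; enqueue core, root, mirror → queue [leaf, queue, back, worker, broker, core, root, mirror]
Visit leaf; enqueue agent, shard, bridge → queue [queue, back, worker, broker, core, root, mirror, agent, shard, bridge]
Visit queue; enqueue peer → queue [back, worker, broker, core, root, mirror, agent, shard, bridge, peer]
Visit back; enqueue edge → queue [worker, broker, core, root, mirror, agent, shard, bridge, peer, edge]
Visit worker; enqueue proxy → queue [broker, core, root, mirror, agent, shard, bridge, peer, edge, proxy]
Visit broker → queue [core, root, mirror, agent, shard, bridge, peer, edge, proxy]
Visit core → queue [root, mirror, agent, shard, bridge, peer, edge, proxy]
Visit root → queue [mirror, agent, shard, bridge, peer, edge, proxy]
Visit mirror → queue [agent, shard, bridge, peer, edge, proxy]
Visit agent → queue [shard, bridge, peer, edge, proxy]
Visit shard → queue [bridge, peer, edge, proxy]
Visit bridge → queue [peer, edge, proxy]
Visit peer → queue [edge, proxy]
Visit edge → queue [proxy]
Visit proxy → queue []

Visit order: sink, gate, auth, leaf, queue, back, worker, broker, core, root, mirror, agent, shard, bridge, peer, edge, proxy

bridge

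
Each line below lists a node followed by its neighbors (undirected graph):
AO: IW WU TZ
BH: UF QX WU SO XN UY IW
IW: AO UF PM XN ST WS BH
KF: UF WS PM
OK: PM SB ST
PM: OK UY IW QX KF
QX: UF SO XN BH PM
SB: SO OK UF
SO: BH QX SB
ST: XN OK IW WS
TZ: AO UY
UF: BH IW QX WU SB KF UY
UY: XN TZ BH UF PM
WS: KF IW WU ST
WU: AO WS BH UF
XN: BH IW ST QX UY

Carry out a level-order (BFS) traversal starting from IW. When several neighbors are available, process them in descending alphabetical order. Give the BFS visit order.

IW, XN, WS, UF, ST, PM, BH, AO, UY, QX, WU, KF, SB, OK, SO, TZ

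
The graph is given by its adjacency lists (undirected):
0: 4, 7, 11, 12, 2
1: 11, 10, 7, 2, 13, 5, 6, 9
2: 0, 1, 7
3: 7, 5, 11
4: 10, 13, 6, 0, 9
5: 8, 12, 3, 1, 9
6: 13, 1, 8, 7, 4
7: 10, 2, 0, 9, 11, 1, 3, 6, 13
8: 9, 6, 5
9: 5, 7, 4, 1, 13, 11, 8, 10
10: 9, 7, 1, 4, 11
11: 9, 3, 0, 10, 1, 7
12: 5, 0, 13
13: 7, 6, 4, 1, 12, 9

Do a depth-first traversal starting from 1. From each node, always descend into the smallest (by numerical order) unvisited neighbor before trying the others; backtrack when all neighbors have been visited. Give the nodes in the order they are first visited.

1, 2, 0, 4, 6, 7, 3, 5, 8, 9, 10, 11, 13, 12

Visit 1
1 → 2
2 → 0
0 → 4
4 → 6
6 → 7
7 → 3
3 → 5
5 → 8
8 → 9
9 → 10
10 → 11
9 → 13
13 → 12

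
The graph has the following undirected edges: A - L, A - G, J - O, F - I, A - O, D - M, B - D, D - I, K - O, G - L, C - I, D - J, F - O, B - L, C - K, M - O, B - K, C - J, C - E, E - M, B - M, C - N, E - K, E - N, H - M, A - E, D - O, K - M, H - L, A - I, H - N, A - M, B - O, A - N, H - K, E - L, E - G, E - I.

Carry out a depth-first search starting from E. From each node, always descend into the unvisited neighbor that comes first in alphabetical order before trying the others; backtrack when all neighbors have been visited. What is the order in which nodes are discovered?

Visit E
E → A
A → G
G → L
L → B
B → D
D → I
I → C
C → J
J → O
O → F
O → K
K → H
H → M
H → N

E -> A -> G -> L -> B -> D -> I -> C -> J -> O -> F -> K -> H -> M -> N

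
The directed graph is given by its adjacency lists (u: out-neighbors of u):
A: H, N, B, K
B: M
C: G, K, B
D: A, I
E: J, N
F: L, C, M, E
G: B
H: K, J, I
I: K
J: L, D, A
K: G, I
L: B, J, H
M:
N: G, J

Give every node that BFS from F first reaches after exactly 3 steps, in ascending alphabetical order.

Level 0: F
Level 1: C, E, L, M
Level 2: B, G, H, J, K, N
Level 3: A, D, I

A, D, I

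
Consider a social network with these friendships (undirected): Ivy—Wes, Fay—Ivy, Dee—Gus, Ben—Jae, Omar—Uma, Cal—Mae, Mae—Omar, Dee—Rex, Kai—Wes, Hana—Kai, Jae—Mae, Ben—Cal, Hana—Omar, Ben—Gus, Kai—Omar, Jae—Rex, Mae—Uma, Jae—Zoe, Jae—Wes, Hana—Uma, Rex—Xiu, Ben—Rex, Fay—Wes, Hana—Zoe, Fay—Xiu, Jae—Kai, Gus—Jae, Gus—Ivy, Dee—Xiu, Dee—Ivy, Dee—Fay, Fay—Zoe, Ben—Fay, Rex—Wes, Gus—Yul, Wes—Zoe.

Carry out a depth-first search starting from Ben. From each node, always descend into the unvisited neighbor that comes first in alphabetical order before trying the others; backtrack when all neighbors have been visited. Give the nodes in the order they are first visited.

Ben, Cal, Mae, Jae, Gus, Dee, Fay, Ivy, Wes, Kai, Hana, Omar, Uma, Zoe, Rex, Xiu, Yul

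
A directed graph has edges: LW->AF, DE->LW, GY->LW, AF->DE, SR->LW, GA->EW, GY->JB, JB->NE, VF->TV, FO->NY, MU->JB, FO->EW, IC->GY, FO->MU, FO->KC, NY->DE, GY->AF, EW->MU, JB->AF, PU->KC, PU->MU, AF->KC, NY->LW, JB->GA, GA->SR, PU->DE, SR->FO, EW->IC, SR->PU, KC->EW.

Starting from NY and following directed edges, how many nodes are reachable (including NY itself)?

BFS from NY visits: NY, LW, DE, AF, KC, EW, MU, IC, JB, GY, NE, GA, SR, PU, FO
Reachable nodes: 15 of 17 total.

15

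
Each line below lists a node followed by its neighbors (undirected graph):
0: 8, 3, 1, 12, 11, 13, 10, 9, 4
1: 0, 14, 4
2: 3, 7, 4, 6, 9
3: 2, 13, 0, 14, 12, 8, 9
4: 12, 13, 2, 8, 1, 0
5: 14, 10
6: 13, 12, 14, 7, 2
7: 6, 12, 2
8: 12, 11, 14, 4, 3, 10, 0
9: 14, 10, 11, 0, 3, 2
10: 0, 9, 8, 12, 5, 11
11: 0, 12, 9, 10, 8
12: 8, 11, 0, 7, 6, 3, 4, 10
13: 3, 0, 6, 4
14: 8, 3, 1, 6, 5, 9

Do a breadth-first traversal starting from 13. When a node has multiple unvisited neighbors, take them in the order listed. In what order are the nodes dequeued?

Visit 13; enqueue 3, 0, 6, 4 → queue [3, 0, 6, 4]
Visit 3; enqueue 2, 14, 12, 8, 9 → queue [0, 6, 4, 2, 14, 12, 8, 9]
Visit 0; enqueue 1, 11, 10 → queue [6, 4, 2, 14, 12, 8, 9, 1, 11, 10]
Visit 6; enqueue 7 → queue [4, 2, 14, 12, 8, 9, 1, 11, 10, 7]
Visit 4 → queue [2, 14, 12, 8, 9, 1, 11, 10, 7]
Visit 2 → queue [14, 12, 8, 9, 1, 11, 10, 7]
Visit 14; enqueue 5 → queue [12, 8, 9, 1, 11, 10, 7, 5]
Visit 12 → queue [8, 9, 1, 11, 10, 7, 5]
Visit 8 → queue [9, 1, 11, 10, 7, 5]
Visit 9 → queue [1, 11, 10, 7, 5]
Visit 1 → queue [11, 10, 7, 5]
Visit 11 → queue [10, 7, 5]
Visit 10 → queue [7, 5]
Visit 7 → queue [5]
Visit 5 → queue []

13 → 3 → 0 → 6 → 4 → 2 → 14 → 12 → 8 → 9 → 1 → 11 → 10 → 7 → 5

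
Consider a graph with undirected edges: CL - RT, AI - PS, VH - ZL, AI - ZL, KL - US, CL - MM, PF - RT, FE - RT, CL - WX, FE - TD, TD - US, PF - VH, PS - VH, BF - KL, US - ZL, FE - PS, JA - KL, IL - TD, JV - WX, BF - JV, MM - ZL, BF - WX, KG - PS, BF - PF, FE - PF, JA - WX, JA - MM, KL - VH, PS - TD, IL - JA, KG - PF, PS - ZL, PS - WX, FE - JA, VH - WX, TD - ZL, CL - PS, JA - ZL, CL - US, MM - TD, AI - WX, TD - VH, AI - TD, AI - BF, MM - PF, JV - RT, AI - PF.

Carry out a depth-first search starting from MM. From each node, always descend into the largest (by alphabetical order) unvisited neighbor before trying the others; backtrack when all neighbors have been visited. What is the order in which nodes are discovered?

MM, ZL, VH, WX, PS, TD, US, KL, JA, IL, FE, RT, PF, KG, BF, JV, AI, CL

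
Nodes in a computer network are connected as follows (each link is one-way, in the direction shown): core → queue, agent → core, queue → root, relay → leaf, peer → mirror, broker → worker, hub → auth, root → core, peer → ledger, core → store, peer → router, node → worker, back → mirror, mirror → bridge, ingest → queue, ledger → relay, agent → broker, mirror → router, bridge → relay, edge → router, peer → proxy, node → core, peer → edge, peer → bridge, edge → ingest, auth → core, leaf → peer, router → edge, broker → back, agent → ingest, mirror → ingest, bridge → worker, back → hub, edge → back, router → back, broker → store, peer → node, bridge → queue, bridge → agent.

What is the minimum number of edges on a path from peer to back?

2

Level 0: peer
Level 1: bridge, edge, ledger, mirror, node, proxy, router
Level 2: agent, back, core, ingest, queue, relay, worker
Level 3: broker, hub, leaf, root, store
Level 4: auth
back first appears at level 2.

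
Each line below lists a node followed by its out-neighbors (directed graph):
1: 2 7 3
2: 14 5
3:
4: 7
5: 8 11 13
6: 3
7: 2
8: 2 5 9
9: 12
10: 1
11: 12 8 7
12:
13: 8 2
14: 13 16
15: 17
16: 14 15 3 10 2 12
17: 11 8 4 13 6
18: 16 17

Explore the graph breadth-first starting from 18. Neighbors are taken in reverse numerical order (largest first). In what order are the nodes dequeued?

18, 17, 16, 13, 11, 8, 6, 4, 15, 14, 12, 10, 3, 2, 7, 9, 5, 1

Visit 18; enqueue 17, 16 → queue [17, 16]
Visit 17; enqueue 13, 11, 8, 6, 4 → queue [16, 13, 11, 8, 6, 4]
Visit 16; enqueue 15, 14, 12, 10, 3, 2 → queue [13, 11, 8, 6, 4, 15, 14, 12, 10, 3, 2]
Visit 13 → queue [11, 8, 6, 4, 15, 14, 12, 10, 3, 2]
Visit 11; enqueue 7 → queue [8, 6, 4, 15, 14, 12, 10, 3, 2, 7]
Visit 8; enqueue 9, 5 → queue [6, 4, 15, 14, 12, 10, 3, 2, 7, 9, 5]
Visit 6 → queue [4, 15, 14, 12, 10, 3, 2, 7, 9, 5]
Visit 4 → queue [15, 14, 12, 10, 3, 2, 7, 9, 5]
Visit 15 → queue [14, 12, 10, 3, 2, 7, 9, 5]
Visit 14 → queue [12, 10, 3, 2, 7, 9, 5]
Visit 12 → queue [10, 3, 2, 7, 9, 5]
Visit 10; enqueue 1 → queue [3, 2, 7, 9, 5, 1]
Visit 3 → queue [2, 7, 9, 5, 1]
Visit 2 → queue [7, 9, 5, 1]
Visit 7 → queue [9, 5, 1]
Visit 9 → queue [5, 1]
Visit 5 → queue [1]
Visit 1 → queue []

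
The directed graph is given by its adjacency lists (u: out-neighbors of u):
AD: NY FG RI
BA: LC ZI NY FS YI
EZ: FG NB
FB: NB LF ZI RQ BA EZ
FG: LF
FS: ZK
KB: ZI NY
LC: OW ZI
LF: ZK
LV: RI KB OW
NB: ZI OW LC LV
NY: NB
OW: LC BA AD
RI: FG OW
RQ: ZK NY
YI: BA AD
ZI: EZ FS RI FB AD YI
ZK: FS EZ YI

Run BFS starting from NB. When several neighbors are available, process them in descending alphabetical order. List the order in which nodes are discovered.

Visit NB; enqueue ZI, OW, LV, LC → queue [ZI, OW, LV, LC]
Visit ZI; enqueue YI, RI, FS, FB, EZ, AD → queue [OW, LV, LC, YI, RI, FS, FB, EZ, AD]
Visit OW; enqueue BA → queue [LV, LC, YI, RI, FS, FB, EZ, AD, BA]
Visit LV; enqueue KB → queue [LC, YI, RI, FS, FB, EZ, AD, BA, KB]
Visit LC → queue [YI, RI, FS, FB, EZ, AD, BA, KB]
Visit YI → queue [RI, FS, FB, EZ, AD, BA, KB]
Visit RI; enqueue FG → queue [FS, FB, EZ, AD, BA, KB, FG]
Visit FS; enqueue ZK → queue [FB, EZ, AD, BA, KB, FG, ZK]
Visit FB; enqueue RQ, LF → queue [EZ, AD, BA, KB, FG, ZK, RQ, LF]
Visit EZ → queue [AD, BA, KB, FG, ZK, RQ, LF]
Visit AD; enqueue NY → queue [BA, KB, FG, ZK, RQ, LF, NY]
Visit BA → queue [KB, FG, ZK, RQ, LF, NY]
Visit KB → queue [FG, ZK, RQ, LF, NY]
Visit FG → queue [ZK, RQ, LF, NY]
Visit ZK → queue [RQ, LF, NY]
Visit RQ → queue [LF, NY]
Visit LF → queue [NY]
Visit NY → queue []

NB, ZI, OW, LV, LC, YI, RI, FS, FB, EZ, AD, BA, KB, FG, ZK, RQ, LF, NY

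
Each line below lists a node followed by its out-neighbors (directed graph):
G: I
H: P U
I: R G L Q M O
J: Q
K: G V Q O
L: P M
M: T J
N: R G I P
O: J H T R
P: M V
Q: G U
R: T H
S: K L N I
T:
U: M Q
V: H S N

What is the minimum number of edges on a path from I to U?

2

Level 0: I
Level 1: G, L, M, O, Q, R
Level 2: H, J, P, T, U
Level 3: V
Level 4: N, S
Level 5: K
U first appears at level 2.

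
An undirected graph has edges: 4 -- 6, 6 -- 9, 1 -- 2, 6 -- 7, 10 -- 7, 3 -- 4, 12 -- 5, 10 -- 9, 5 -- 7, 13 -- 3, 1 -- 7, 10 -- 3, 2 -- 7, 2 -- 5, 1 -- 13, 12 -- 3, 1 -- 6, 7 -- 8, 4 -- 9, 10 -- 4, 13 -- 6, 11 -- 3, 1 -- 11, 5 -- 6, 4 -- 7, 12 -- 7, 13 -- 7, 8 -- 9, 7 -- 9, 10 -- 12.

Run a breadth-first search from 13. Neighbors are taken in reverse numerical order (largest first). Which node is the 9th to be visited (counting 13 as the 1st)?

Visit 13; enqueue 7, 6, 3, 1 → queue [7, 6, 3, 1]
Visit 7; enqueue 12, 10, 9, 8, 5, 4, 2 → queue [6, 3, 1, 12, 10, 9, 8, 5, 4, 2]
Visit 6 → queue [3, 1, 12, 10, 9, 8, 5, 4, 2]
Visit 3; enqueue 11 → queue [1, 12, 10, 9, 8, 5, 4, 2, 11]
Visit 1 → queue [12, 10, 9, 8, 5, 4, 2, 11]
Visit 12 → queue [10, 9, 8, 5, 4, 2, 11]
Visit 10 → queue [9, 8, 5, 4, 2, 11]
Visit 9 → queue [8, 5, 4, 2, 11]
Visit 8 → queue [5, 4, 2, 11]
Visit 5 → queue [4, 2, 11]
Visit 4 → queue [2, 11]
Visit 2 → queue [11]
Visit 11 → queue []

Visit order: 13, 7, 6, 3, 1, 12, 10, 9, 8, 5, 4, 2, 11

8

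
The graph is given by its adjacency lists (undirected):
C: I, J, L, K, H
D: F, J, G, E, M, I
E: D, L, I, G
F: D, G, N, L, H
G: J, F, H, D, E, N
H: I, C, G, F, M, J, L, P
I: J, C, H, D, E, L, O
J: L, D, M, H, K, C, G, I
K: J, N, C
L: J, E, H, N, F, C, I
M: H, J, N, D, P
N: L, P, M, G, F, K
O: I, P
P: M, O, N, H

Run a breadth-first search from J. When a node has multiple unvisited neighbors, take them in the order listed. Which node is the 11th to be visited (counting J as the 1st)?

N

Visit J; enqueue L, D, M, H, K, C, G, I → queue [L, D, M, H, K, C, G, I]
Visit L; enqueue E, N, F → queue [D, M, H, K, C, G, I, E, N, F]
Visit D → queue [M, H, K, C, G, I, E, N, F]
Visit M; enqueue P → queue [H, K, C, G, I, E, N, F, P]
Visit H → queue [K, C, G, I, E, N, F, P]
Visit K → queue [C, G, I, E, N, F, P]
Visit C → queue [G, I, E, N, F, P]
Visit G → queue [I, E, N, F, P]
Visit I; enqueue O → queue [E, N, F, P, O]
Visit E → queue [N, F, P, O]
Visit N → queue [F, P, O]
Visit F → queue [P, O]
Visit P → queue [O]
Visit O → queue []

Visit order: J, L, D, M, H, K, C, G, I, E, N, F, P, O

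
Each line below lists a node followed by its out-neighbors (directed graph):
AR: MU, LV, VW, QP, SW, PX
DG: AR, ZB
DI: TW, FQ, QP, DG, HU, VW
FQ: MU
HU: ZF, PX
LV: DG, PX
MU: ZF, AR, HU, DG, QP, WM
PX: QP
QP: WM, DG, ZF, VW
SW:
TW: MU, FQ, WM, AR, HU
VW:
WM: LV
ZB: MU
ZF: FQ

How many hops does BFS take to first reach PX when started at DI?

2

Level 0: DI
Level 1: DG, FQ, HU, QP, TW, VW
Level 2: AR, MU, PX, WM, ZB, ZF
Level 3: LV, SW
PX first appears at level 2.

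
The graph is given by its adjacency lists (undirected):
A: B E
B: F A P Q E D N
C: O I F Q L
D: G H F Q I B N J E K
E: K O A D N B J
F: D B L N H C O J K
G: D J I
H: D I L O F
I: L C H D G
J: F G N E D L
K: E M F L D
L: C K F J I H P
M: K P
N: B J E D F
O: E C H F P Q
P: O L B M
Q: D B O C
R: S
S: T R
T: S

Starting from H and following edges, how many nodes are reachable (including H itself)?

17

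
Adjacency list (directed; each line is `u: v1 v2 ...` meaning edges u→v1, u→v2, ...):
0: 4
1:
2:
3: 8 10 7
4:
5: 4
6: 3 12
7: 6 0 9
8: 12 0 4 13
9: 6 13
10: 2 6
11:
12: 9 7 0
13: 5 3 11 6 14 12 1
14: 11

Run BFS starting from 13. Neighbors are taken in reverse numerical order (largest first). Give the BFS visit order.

13 14 12 11 6 5 3 1 9 7 0 4 10 8 2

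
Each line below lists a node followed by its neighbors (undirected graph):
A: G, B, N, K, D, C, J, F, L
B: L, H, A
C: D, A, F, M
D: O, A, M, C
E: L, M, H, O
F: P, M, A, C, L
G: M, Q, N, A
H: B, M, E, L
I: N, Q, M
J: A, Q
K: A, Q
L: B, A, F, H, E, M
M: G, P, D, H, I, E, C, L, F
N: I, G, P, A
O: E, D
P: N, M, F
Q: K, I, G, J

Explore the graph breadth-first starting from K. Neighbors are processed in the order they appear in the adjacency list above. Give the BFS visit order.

Visit K; enqueue A, Q → queue [A, Q]
Visit A; enqueue G, B, N, D, C, J, F, L → queue [Q, G, B, N, D, C, J, F, L]
Visit Q; enqueue I → queue [G, B, N, D, C, J, F, L, I]
Visit G; enqueue M → queue [B, N, D, C, J, F, L, I, M]
Visit B; enqueue H → queue [N, D, C, J, F, L, I, M, H]
Visit N; enqueue P → queue [D, C, J, F, L, I, M, H, P]
Visit D; enqueue O → queue [C, J, F, L, I, M, H, P, O]
Visit C → queue [J, F, L, I, M, H, P, O]
Visit J → queue [F, L, I, M, H, P, O]
Visit F → queue [L, I, M, H, P, O]
Visit L; enqueue E → queue [I, M, H, P, O, E]
Visit I → queue [M, H, P, O, E]
Visit M → queue [H, P, O, E]
Visit H → queue [P, O, E]
Visit P → queue [O, E]
Visit O → queue [E]
Visit E → queue []

K -> A -> Q -> G -> B -> N -> D -> C -> J -> F -> L -> I -> M -> H -> P -> O -> E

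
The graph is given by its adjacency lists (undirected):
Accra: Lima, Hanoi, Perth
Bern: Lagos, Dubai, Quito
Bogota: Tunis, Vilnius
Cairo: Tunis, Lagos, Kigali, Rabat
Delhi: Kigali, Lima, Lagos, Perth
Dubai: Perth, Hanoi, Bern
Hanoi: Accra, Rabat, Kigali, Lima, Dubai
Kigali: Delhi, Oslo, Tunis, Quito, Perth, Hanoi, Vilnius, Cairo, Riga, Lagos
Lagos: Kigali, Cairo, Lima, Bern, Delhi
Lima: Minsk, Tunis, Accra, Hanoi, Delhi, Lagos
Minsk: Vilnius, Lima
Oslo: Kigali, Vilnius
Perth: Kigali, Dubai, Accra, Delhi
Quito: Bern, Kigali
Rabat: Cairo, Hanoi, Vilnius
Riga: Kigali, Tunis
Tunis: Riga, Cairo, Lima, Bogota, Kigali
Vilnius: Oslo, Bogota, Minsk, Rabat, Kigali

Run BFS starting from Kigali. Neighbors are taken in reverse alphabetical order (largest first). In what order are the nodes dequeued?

Visit Kigali; enqueue Vilnius, Tunis, Riga, Quito, Perth, Oslo, Lagos, Hanoi, Delhi, Cairo → queue [Vilnius, Tunis, Riga, Quito, Perth, Oslo, Lagos, Hanoi, Delhi, Cairo]
Visit Vilnius; enqueue Rabat, Minsk, Bogota → queue [Tunis, Riga, Quito, Perth, Oslo, Lagos, Hanoi, Delhi, Cairo, Rabat, Minsk, Bogota]
Visit Tunis; enqueue Lima → queue [Riga, Quito, Perth, Oslo, Lagos, Hanoi, Delhi, Cairo, Rabat, Minsk, Bogota, Lima]
Visit Riga → queue [Quito, Perth, Oslo, Lagos, Hanoi, Delhi, Cairo, Rabat, Minsk, Bogota, Lima]
Visit Quito; enqueue Bern → queue [Perth, Oslo, Lagos, Hanoi, Delhi, Cairo, Rabat, Minsk, Bogota, Lima, Bern]
Visit Perth; enqueue Dubai, Accra → queue [Oslo, Lagos, Hanoi, Delhi, Cairo, Rabat, Minsk, Bogota, Lima, Bern, Dubai, Accra]
Visit Oslo → queue [Lagos, Hanoi, Delhi, Cairo, Rabat, Minsk, Bogota, Lima, Bern, Dubai, Accra]
Visit Lagos → queue [Hanoi, Delhi, Cairo, Rabat, Minsk, Bogota, Lima, Bern, Dubai, Accra]
Visit Hanoi → queue [Delhi, Cairo, Rabat, Minsk, Bogota, Lima, Bern, Dubai, Accra]
Visit Delhi → queue [Cairo, Rabat, Minsk, Bogota, Lima, Bern, Dubai, Accra]
Visit Cairo → queue [Rabat, Minsk, Bogota, Lima, Bern, Dubai, Accra]
Visit Rabat → queue [Minsk, Bogota, Lima, Bern, Dubai, Accra]
Visit Minsk → queue [Bogota, Lima, Bern, Dubai, Accra]
Visit Bogota → queue [Lima, Bern, Dubai, Accra]
Visit Lima → queue [Bern, Dubai, Accra]
Visit Bern → queue [Dubai, Accra]
Visit Dubai → queue [Accra]
Visit Accra → queue []

Kigali -> Vilnius -> Tunis -> Riga -> Quito -> Perth -> Oslo -> Lagos -> Hanoi -> Delhi -> Cairo -> Rabat -> Minsk -> Bogota -> Lima -> Bern -> Dubai -> Accra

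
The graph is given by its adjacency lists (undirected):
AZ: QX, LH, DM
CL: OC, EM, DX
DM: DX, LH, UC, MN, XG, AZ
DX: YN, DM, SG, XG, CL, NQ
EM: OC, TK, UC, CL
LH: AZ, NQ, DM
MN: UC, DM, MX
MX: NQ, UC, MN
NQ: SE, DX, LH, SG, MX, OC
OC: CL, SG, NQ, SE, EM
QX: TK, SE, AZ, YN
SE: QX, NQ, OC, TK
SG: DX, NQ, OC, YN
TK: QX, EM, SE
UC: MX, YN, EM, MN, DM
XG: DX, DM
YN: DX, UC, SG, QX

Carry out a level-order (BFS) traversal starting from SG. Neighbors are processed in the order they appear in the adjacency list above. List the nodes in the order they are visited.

SG → DX → NQ → OC → YN → DM → XG → CL → SE → LH → MX → EM → UC → QX → MN → AZ → TK

Visit SG; enqueue DX, NQ, OC, YN → queue [DX, NQ, OC, YN]
Visit DX; enqueue DM, XG, CL → queue [NQ, OC, YN, DM, XG, CL]
Visit NQ; enqueue SE, LH, MX → queue [OC, YN, DM, XG, CL, SE, LH, MX]
Visit OC; enqueue EM → queue [YN, DM, XG, CL, SE, LH, MX, EM]
Visit YN; enqueue UC, QX → queue [DM, XG, CL, SE, LH, MX, EM, UC, QX]
Visit DM; enqueue MN, AZ → queue [XG, CL, SE, LH, MX, EM, UC, QX, MN, AZ]
Visit XG → queue [CL, SE, LH, MX, EM, UC, QX, MN, AZ]
Visit CL → queue [SE, LH, MX, EM, UC, QX, MN, AZ]
Visit SE; enqueue TK → queue [LH, MX, EM, UC, QX, MN, AZ, TK]
Visit LH → queue [MX, EM, UC, QX, MN, AZ, TK]
Visit MX → queue [EM, UC, QX, MN, AZ, TK]
Visit EM → queue [UC, QX, MN, AZ, TK]
Visit UC → queue [QX, MN, AZ, TK]
Visit QX → queue [MN, AZ, TK]
Visit MN → queue [AZ, TK]
Visit AZ → queue [TK]
Visit TK → queue []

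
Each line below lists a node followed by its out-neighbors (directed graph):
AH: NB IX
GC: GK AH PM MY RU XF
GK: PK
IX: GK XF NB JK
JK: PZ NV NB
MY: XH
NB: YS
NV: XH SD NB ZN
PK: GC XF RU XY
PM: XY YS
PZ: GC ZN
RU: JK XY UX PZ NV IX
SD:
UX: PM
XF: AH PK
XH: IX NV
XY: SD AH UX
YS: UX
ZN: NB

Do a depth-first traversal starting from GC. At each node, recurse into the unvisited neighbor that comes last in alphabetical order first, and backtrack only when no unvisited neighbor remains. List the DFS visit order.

Visit GC
GC → XF
XF → PK
PK → XY
XY → UX
UX → PM
PM → YS
XY → SD
XY → AH
AH → NB
AH → IX
IX → JK
JK → PZ
PZ → ZN
JK → NV
NV → XH
IX → GK
PK → RU
GC → MY

GC -> XF -> PK -> XY -> UX -> PM -> YS -> SD -> AH -> NB -> IX -> JK -> PZ -> ZN -> NV -> XH -> GK -> RU -> MY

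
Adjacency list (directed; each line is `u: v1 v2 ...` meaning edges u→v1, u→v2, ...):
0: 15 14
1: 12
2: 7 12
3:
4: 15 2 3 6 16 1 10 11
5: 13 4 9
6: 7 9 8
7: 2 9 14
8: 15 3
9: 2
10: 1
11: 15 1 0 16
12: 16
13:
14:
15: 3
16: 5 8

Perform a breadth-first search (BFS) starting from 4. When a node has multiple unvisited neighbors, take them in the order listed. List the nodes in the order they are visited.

Visit 4; enqueue 15, 2, 3, 6, 16, 1, 10, 11 → queue [15, 2, 3, 6, 16, 1, 10, 11]
Visit 15 → queue [2, 3, 6, 16, 1, 10, 11]
Visit 2; enqueue 7, 12 → queue [3, 6, 16, 1, 10, 11, 7, 12]
Visit 3 → queue [6, 16, 1, 10, 11, 7, 12]
Visit 6; enqueue 9, 8 → queue [16, 1, 10, 11, 7, 12, 9, 8]
Visit 16; enqueue 5 → queue [1, 10, 11, 7, 12, 9, 8, 5]
Visit 1 → queue [10, 11, 7, 12, 9, 8, 5]
Visit 10 → queue [11, 7, 12, 9, 8, 5]
Visit 11; enqueue 0 → queue [7, 12, 9, 8, 5, 0]
Visit 7; enqueue 14 → queue [12, 9, 8, 5, 0, 14]
Visit 12 → queue [9, 8, 5, 0, 14]
Visit 9 → queue [8, 5, 0, 14]
Visit 8 → queue [5, 0, 14]
Visit 5; enqueue 13 → queue [0, 14, 13]
Visit 0 → queue [14, 13]
Visit 14 → queue [13]
Visit 13 → queue []

4 → 15 → 2 → 3 → 6 → 16 → 1 → 10 → 11 → 7 → 12 → 9 → 8 → 5 → 0 → 14 → 13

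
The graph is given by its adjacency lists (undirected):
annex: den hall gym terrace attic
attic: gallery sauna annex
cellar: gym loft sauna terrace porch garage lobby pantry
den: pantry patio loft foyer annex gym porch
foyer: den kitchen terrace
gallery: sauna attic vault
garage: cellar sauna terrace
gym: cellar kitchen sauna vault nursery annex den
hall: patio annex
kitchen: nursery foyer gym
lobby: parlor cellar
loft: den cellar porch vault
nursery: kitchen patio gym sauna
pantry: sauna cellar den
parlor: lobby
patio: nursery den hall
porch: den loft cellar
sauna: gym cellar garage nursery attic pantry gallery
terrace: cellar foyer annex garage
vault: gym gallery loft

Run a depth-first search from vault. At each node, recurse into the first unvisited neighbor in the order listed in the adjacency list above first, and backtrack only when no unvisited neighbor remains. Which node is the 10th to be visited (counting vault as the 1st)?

foyer

Visit vault
vault → gym
gym → cellar
cellar → loft
loft → den
den → pantry
pantry → sauna
sauna → garage
garage → terrace
terrace → foyer
foyer → kitchen
kitchen → nursery
nursery → patio
patio → hall
hall → annex
annex → attic
attic → gallery
den → porch
cellar → lobby
lobby → parlor

Visit order: vault, gym, cellar, loft, den, pantry, sauna, garage, terrace, foyer, kitchen, nursery, patio, hall, annex, attic, gallery, porch, lobby, parlor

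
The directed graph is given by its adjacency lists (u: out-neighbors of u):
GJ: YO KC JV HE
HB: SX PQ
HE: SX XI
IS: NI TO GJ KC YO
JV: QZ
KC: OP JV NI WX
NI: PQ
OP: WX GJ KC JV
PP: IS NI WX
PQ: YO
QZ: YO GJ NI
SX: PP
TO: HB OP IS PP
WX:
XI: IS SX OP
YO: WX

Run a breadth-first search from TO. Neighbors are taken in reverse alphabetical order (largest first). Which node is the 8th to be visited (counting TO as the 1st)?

Visit TO; enqueue PP, OP, IS, HB → queue [PP, OP, IS, HB]
Visit PP; enqueue WX, NI → queue [OP, IS, HB, WX, NI]
Visit OP; enqueue KC, JV, GJ → queue [IS, HB, WX, NI, KC, JV, GJ]
Visit IS; enqueue YO → queue [HB, WX, NI, KC, JV, GJ, YO]
Visit HB; enqueue SX, PQ → queue [WX, NI, KC, JV, GJ, YO, SX, PQ]
Visit WX → queue [NI, KC, JV, GJ, YO, SX, PQ]
Visit NI → queue [KC, JV, GJ, YO, SX, PQ]
Visit KC → queue [JV, GJ, YO, SX, PQ]
Visit JV; enqueue QZ → queue [GJ, YO, SX, PQ, QZ]
Visit GJ; enqueue HE → queue [YO, SX, PQ, QZ, HE]
Visit YO → queue [SX, PQ, QZ, HE]
Visit SX → queue [PQ, QZ, HE]
Visit PQ → queue [QZ, HE]
Visit QZ → queue [HE]
Visit HE; enqueue XI → queue [XI]
Visit XI → queue []

Visit order: TO, PP, OP, IS, HB, WX, NI, KC, JV, GJ, YO, SX, PQ, QZ, HE, XI

KC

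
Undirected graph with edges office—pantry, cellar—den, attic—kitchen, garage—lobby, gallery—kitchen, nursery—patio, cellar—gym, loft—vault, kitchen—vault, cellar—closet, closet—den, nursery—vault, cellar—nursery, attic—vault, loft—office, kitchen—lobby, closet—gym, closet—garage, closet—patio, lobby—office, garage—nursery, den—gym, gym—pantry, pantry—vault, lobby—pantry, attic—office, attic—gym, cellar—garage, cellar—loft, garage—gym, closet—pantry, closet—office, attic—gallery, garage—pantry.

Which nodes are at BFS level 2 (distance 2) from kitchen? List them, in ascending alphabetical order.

Level 0: kitchen
Level 1: attic, gallery, lobby, vault
Level 2: garage, gym, loft, nursery, office, pantry
Level 3: cellar, closet, den, patio

garage, gym, loft, nursery, office, pantry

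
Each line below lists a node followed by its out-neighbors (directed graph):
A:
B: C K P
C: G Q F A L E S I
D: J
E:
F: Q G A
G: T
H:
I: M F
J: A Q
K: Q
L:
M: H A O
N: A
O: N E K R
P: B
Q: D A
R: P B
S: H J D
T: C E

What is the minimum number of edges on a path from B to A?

2

Level 0: B
Level 1: C, K, P
Level 2: A, E, F, G, I, L, Q, S
Level 3: D, H, J, M, T
Level 4: O
Level 5: N, R
A first appears at level 2.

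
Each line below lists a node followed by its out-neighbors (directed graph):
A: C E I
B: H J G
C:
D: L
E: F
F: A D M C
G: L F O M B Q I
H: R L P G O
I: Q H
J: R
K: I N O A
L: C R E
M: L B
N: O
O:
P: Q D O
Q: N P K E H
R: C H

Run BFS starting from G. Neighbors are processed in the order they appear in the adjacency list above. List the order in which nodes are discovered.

Visit G; enqueue L, F, O, M, B, Q, I → queue [L, F, O, M, B, Q, I]
Visit L; enqueue C, R, E → queue [F, O, M, B, Q, I, C, R, E]
Visit F; enqueue A, D → queue [O, M, B, Q, I, C, R, E, A, D]
Visit O → queue [M, B, Q, I, C, R, E, A, D]
Visit M → queue [B, Q, I, C, R, E, A, D]
Visit B; enqueue H, J → queue [Q, I, C, R, E, A, D, H, J]
Visit Q; enqueue N, P, K → queue [I, C, R, E, A, D, H, J, N, P, K]
Visit I → queue [C, R, E, A, D, H, J, N, P, K]
Visit C → queue [R, E, A, D, H, J, N, P, K]
Visit R → queue [E, A, D, H, J, N, P, K]
Visit E → queue [A, D, H, J, N, P, K]
Visit A → queue [D, H, J, N, P, K]
Visit D → queue [H, J, N, P, K]
Visit H → queue [J, N, P, K]
Visit J → queue [N, P, K]
Visit N → queue [P, K]
Visit P → queue [K]
Visit K → queue []

G L F O M B Q I C R E A D H J N P K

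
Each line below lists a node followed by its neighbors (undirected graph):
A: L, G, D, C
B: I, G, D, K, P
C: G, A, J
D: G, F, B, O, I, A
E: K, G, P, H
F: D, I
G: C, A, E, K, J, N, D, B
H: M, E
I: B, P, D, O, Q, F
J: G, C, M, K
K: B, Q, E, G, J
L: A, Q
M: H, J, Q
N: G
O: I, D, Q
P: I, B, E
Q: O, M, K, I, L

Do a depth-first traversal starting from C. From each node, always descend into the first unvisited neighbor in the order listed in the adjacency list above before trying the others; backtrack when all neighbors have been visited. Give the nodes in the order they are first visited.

C -> G -> A -> L -> Q -> O -> I -> B -> D -> F -> K -> E -> P -> H -> M -> J -> N

Visit C
C → G
G → A
A → L
L → Q
Q → O
O → I
I → B
B → D
D → F
B → K
K → E
E → P
E → H
H → M
M → J
G → N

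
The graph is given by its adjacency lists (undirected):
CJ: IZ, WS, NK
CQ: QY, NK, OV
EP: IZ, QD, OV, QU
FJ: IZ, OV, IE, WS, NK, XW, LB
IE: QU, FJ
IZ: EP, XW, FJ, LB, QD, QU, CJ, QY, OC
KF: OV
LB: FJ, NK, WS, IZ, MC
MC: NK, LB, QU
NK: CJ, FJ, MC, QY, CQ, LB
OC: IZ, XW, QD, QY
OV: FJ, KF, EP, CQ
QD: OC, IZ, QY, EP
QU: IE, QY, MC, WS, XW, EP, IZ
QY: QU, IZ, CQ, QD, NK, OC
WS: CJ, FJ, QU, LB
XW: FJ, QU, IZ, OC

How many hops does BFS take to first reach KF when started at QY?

3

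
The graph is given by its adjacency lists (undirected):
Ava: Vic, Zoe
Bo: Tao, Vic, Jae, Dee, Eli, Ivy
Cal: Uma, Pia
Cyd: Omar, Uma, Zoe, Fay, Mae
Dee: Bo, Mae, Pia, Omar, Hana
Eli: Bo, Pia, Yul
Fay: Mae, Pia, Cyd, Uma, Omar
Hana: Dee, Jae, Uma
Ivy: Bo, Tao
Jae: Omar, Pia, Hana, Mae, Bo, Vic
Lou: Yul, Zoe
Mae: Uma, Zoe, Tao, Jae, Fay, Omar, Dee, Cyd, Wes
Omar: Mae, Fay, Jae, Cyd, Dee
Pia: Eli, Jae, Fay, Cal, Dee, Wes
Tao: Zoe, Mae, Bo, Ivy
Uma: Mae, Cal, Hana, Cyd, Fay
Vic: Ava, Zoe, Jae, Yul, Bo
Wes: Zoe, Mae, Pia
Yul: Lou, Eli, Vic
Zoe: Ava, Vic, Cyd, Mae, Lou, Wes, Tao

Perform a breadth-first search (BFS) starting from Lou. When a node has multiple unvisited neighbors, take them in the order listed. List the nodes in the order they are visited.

Lou → Yul → Zoe → Eli → Vic → Ava → Cyd → Mae → Wes → Tao → Bo → Pia → Jae → Omar → Uma → Fay → Dee → Ivy → Cal → Hana

Visit Lou; enqueue Yul, Zoe → queue [Yul, Zoe]
Visit Yul; enqueue Eli, Vic → queue [Zoe, Eli, Vic]
Visit Zoe; enqueue Ava, Cyd, Mae, Wes, Tao → queue [Eli, Vic, Ava, Cyd, Mae, Wes, Tao]
Visit Eli; enqueue Bo, Pia → queue [Vic, Ava, Cyd, Mae, Wes, Tao, Bo, Pia]
Visit Vic; enqueue Jae → queue [Ava, Cyd, Mae, Wes, Tao, Bo, Pia, Jae]
Visit Ava → queue [Cyd, Mae, Wes, Tao, Bo, Pia, Jae]
Visit Cyd; enqueue Omar, Uma, Fay → queue [Mae, Wes, Tao, Bo, Pia, Jae, Omar, Uma, Fay]
Visit Mae; enqueue Dee → queue [Wes, Tao, Bo, Pia, Jae, Omar, Uma, Fay, Dee]
Visit Wes → queue [Tao, Bo, Pia, Jae, Omar, Uma, Fay, Dee]
Visit Tao; enqueue Ivy → queue [Bo, Pia, Jae, Omar, Uma, Fay, Dee, Ivy]
Visit Bo → queue [Pia, Jae, Omar, Uma, Fay, Dee, Ivy]
Visit Pia; enqueue Cal → queue [Jae, Omar, Uma, Fay, Dee, Ivy, Cal]
Visit Jae; enqueue Hana → queue [Omar, Uma, Fay, Dee, Ivy, Cal, Hana]
Visit Omar → queue [Uma, Fay, Dee, Ivy, Cal, Hana]
Visit Uma → queue [Fay, Dee, Ivy, Cal, Hana]
Visit Fay → queue [Dee, Ivy, Cal, Hana]
Visit Dee → queue [Ivy, Cal, Hana]
Visit Ivy → queue [Cal, Hana]
Visit Cal → queue [Hana]
Visit Hana → queue []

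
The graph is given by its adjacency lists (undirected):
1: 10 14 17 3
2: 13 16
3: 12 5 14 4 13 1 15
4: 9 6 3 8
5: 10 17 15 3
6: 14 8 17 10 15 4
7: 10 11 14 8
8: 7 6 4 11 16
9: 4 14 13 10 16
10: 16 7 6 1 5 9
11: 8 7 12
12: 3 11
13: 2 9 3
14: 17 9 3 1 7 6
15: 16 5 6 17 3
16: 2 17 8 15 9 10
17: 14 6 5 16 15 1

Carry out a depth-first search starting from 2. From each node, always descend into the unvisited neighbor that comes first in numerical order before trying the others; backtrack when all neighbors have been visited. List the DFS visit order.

2 -> 13 -> 3 -> 1 -> 10 -> 5 -> 15 -> 6 -> 4 -> 8 -> 7 -> 11 -> 12 -> 14 -> 9 -> 16 -> 17

Visit 2
2 → 13
13 → 3
3 → 1
1 → 10
10 → 5
5 → 15
15 → 6
6 → 4
4 → 8
8 → 7
7 → 11
11 → 12
7 → 14
14 → 9
9 → 16
16 → 17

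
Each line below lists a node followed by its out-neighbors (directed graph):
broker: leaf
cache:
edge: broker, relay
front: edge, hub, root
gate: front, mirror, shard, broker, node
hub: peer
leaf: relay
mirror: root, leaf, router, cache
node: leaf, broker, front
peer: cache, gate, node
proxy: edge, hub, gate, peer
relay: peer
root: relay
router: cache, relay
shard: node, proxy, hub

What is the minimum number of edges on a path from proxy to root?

3

Level 0: proxy
Level 1: edge, gate, hub, peer
Level 2: broker, cache, front, mirror, node, relay, shard
Level 3: leaf, root, router
root first appears at level 3.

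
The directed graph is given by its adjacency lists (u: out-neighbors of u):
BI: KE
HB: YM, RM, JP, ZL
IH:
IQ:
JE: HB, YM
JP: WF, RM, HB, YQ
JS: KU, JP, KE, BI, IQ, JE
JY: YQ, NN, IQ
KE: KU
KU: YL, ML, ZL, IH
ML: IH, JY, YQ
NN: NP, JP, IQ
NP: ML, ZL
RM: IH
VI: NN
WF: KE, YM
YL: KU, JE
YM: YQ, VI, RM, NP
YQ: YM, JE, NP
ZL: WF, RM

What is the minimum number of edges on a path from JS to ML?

Level 0: JS
Level 1: BI, IQ, JE, JP, KE, KU
Level 2: HB, IH, ML, RM, WF, YL, YM, YQ, ZL
Level 3: JY, NP, VI
Level 4: NN
ML first appears at level 2.

2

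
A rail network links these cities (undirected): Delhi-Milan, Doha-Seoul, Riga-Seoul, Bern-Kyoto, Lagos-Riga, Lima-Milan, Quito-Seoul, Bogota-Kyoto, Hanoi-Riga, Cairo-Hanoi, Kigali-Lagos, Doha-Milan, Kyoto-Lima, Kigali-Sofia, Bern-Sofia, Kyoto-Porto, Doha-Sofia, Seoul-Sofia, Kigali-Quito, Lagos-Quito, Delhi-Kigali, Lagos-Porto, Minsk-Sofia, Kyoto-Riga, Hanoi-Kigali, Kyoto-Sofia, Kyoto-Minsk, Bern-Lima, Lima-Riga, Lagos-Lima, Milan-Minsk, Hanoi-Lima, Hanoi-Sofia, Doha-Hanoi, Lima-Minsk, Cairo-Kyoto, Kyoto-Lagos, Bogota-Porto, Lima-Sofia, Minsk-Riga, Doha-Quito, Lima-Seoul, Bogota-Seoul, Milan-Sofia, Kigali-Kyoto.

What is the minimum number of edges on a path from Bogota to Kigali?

2

Level 0: Bogota
Level 1: Kyoto, Porto, Seoul
Level 2: Bern, Cairo, Doha, Kigali, Lagos, Lima, Minsk, Quito, Riga, Sofia
Level 3: Delhi, Hanoi, Milan
Kigali first appears at level 2.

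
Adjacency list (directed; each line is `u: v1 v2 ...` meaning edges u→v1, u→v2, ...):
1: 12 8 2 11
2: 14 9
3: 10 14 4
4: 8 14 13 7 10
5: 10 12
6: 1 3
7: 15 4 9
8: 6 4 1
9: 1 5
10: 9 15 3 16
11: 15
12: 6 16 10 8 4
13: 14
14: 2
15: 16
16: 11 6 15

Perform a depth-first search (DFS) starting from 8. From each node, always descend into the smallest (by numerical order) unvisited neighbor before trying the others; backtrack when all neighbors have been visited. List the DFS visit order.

8 1 2 9 5 10 3 4 7 15 16 6 11 13 14 12

Visit 8
8 → 1
1 → 2
2 → 9
9 → 5
5 → 10
10 → 3
3 → 4
4 → 7
7 → 15
15 → 16
16 → 6
16 → 11
4 → 13
13 → 14
5 → 12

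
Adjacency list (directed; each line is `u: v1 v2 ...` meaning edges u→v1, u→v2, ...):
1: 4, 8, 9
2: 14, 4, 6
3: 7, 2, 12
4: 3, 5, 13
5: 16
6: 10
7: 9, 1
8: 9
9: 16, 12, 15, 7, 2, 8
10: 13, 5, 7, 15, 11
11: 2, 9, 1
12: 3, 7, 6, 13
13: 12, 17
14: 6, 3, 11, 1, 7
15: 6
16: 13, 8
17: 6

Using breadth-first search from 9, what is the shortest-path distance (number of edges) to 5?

3

Level 0: 9
Level 1: 2, 7, 8, 12, 15, 16
Level 2: 1, 3, 4, 6, 13, 14
Level 3: 5, 10, 11, 17
5 first appears at level 3.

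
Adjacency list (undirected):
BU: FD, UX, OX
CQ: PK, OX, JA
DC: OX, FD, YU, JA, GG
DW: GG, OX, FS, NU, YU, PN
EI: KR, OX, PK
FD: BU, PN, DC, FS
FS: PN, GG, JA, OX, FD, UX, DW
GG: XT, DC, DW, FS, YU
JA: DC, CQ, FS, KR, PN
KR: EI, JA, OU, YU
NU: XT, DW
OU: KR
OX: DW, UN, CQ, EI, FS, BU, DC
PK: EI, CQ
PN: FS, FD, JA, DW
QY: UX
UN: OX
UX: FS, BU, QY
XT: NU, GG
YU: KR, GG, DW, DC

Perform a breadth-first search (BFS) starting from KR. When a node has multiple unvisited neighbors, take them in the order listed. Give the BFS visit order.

KR -> EI -> JA -> OU -> YU -> OX -> PK -> DC -> CQ -> FS -> PN -> GG -> DW -> UN -> BU -> FD -> UX -> XT -> NU -> QY

Visit KR; enqueue EI, JA, OU, YU → queue [EI, JA, OU, YU]
Visit EI; enqueue OX, PK → queue [JA, OU, YU, OX, PK]
Visit JA; enqueue DC, CQ, FS, PN → queue [OU, YU, OX, PK, DC, CQ, FS, PN]
Visit OU → queue [YU, OX, PK, DC, CQ, FS, PN]
Visit YU; enqueue GG, DW → queue [OX, PK, DC, CQ, FS, PN, GG, DW]
Visit OX; enqueue UN, BU → queue [PK, DC, CQ, FS, PN, GG, DW, UN, BU]
Visit PK → queue [DC, CQ, FS, PN, GG, DW, UN, BU]
Visit DC; enqueue FD → queue [CQ, FS, PN, GG, DW, UN, BU, FD]
Visit CQ → queue [FS, PN, GG, DW, UN, BU, FD]
Visit FS; enqueue UX → queue [PN, GG, DW, UN, BU, FD, UX]
Visit PN → queue [GG, DW, UN, BU, FD, UX]
Visit GG; enqueue XT → queue [DW, UN, BU, FD, UX, XT]
Visit DW; enqueue NU → queue [UN, BU, FD, UX, XT, NU]
Visit UN → queue [BU, FD, UX, XT, NU]
Visit BU → queue [FD, UX, XT, NU]
Visit FD → queue [UX, XT, NU]
Visit UX; enqueue QY → queue [XT, NU, QY]
Visit XT → queue [NU, QY]
Visit NU → queue [QY]
Visit QY → queue []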